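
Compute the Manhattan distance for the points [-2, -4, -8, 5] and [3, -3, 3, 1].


d = sum of absolute differences: |-2-3|=5 + |-4--3|=1 + |-8-3|=11 + |5-1|=4 = 21.

21


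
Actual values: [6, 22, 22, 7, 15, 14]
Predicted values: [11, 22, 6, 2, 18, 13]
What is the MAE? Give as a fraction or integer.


MAE = (1/6) * (|6-11|=5 + |22-22|=0 + |22-6|=16 + |7-2|=5 + |15-18|=3 + |14-13|=1). Sum = 30. MAE = 5.

5


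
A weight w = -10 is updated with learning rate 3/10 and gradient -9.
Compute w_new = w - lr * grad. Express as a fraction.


w_new = -10 - 3/10 * -9 = -10 - -27/10 = -73/10.

-73/10


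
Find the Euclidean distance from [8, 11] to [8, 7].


d = sqrt(sum of squared differences). (8-8)^2=0, (11-7)^2=16. Sum = 16.

4


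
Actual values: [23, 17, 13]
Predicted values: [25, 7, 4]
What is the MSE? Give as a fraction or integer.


MSE = (1/3) * ((23-25)^2=4 + (17-7)^2=100 + (13-4)^2=81). Sum = 185. MSE = 185/3.

185/3


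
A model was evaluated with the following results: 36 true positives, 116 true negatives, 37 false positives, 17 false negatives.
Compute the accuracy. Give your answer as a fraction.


Accuracy = (TP + TN) / (TP + TN + FP + FN) = (36 + 116) / 206 = 76/103.

76/103


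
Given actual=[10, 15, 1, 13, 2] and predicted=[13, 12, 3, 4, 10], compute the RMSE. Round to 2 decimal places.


MSE = 33.4000. RMSE = sqrt(33.4000) = 5.78.

5.78


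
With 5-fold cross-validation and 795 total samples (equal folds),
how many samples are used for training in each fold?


Each validation fold has 795/5 = 159 samples. Training set = 795 - 159 = 636.

636


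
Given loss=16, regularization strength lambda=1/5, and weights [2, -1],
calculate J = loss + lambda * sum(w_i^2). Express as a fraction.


L2 sq norm = sum(w^2) = 5. J = 16 + 1/5 * 5 = 17.

17


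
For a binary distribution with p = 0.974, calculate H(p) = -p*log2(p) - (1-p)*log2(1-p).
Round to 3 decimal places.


H = -0.974*log2(0.974) - 0.026*log2(0.026) = 0.174.

0.174


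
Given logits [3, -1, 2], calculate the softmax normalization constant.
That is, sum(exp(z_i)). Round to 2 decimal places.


Denom = e^3=20.0855 + e^-1=0.3679 + e^2=7.3891. Sum = 27.8425, which rounds to 27.84.

27.84


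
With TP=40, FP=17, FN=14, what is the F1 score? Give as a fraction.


Precision = 40/57 = 40/57. Recall = 40/54 = 20/27. F1 = 2*P*R/(P+R) = 80/111.

80/111


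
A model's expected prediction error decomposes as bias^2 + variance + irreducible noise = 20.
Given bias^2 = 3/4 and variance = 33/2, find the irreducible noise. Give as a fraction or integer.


Total error = bias^2 + variance + irreducible noise. So irreducible noise = 20 - 3/4 - 33/2 = 11/4.

11/4


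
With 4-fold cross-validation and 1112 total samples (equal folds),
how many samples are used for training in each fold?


Each validation fold has 1112/4 = 278 samples. Training set = 1112 - 278 = 834.

834


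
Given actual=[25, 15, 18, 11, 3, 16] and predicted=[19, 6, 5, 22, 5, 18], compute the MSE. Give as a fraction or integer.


MSE = (1/6) * ((25-19)^2=36 + (15-6)^2=81 + (18-5)^2=169 + (11-22)^2=121 + (3-5)^2=4 + (16-18)^2=4). Sum = 415. MSE = 415/6.

415/6


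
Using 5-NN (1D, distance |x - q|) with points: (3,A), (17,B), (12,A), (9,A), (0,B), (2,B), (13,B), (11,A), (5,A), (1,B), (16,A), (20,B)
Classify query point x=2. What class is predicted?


Distances: |3-2|=1, |17-2|=15, |12-2|=10, |9-2|=7, |0-2|=2, |2-2|=0, |13-2|=11, |11-2|=9, |5-2|=3, |1-2|=1, |16-2|=14, |20-2|=18. 5 nearest: (2,B), (3,A), (1,B), (0,B), (5,A). Counts: {'B': 3, 'A': 2}. Majority class: B.

B


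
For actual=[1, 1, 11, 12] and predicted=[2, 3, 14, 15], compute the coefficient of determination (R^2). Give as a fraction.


Mean(y) = 25/4. SS_res = 23. SS_tot = 443/4. R^2 = 1 - 23/(443/4) = 351/443.

351/443


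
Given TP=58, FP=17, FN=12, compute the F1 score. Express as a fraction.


Precision = 58/75 = 58/75. Recall = 58/70 = 29/35. F1 = 2*P*R/(P+R) = 4/5.

4/5


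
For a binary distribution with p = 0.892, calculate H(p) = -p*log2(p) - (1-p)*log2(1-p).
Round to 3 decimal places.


H = -0.892*log2(0.892) - 0.108*log2(0.108) = 0.494.

0.494


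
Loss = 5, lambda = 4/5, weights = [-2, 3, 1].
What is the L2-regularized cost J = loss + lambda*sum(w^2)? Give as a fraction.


L2 sq norm = sum(w^2) = 14. J = 5 + 4/5 * 14 = 81/5.

81/5


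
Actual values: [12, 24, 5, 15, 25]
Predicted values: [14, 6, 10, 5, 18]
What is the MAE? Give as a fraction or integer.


MAE = (1/5) * (|12-14|=2 + |24-6|=18 + |5-10|=5 + |15-5|=10 + |25-18|=7). Sum = 42. MAE = 42/5.

42/5


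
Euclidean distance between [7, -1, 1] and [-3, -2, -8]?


d = sqrt(sum of squared differences). (7--3)^2=100, (-1--2)^2=1, (1--8)^2=81. Sum = 182.

sqrt(182)


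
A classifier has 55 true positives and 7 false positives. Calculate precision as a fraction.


Precision = TP / (TP + FP) = 55 / 62 = 55/62.

55/62


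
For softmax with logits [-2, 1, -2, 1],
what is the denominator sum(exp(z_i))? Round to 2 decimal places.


Denom = e^-2=0.1353 + e^1=2.7183 + e^-2=0.1353 + e^1=2.7183. Sum = 5.7072, which rounds to 5.71.

5.71


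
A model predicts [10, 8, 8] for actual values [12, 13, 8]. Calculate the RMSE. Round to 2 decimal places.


MSE = 9.6667. RMSE = sqrt(9.6667) = 3.11.

3.11


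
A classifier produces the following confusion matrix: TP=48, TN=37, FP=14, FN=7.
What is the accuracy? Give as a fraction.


Accuracy = (TP + TN) / (TP + TN + FP + FN) = (48 + 37) / 106 = 85/106.

85/106


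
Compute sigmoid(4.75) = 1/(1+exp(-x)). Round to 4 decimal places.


sigma(4.75) = 1/(1+e^(-4.75)) = 1/(1+0.008652) = 1/1.008652 = 0.9914.

0.9914


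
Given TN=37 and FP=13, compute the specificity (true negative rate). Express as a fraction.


Specificity = TN / (TN + FP) = 37 / 50 = 37/50.

37/50


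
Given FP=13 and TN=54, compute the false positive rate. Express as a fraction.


FPR = FP / (FP + TN) = 13 / 67 = 13/67.

13/67


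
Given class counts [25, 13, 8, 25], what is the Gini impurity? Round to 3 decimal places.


Total = 71. Proportions: 25/71, 13/71, 8/71, 25/71. sum(p_i^2) = 0.2942. Gini = 1 - 0.2942 = 0.7058, which rounds to 0.706.

0.706


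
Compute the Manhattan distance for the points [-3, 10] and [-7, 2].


d = sum of absolute differences: |-3--7|=4 + |10-2|=8 = 12.

12


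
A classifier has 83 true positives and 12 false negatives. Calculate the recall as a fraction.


Recall = TP / (TP + FN) = 83 / 95 = 83/95.

83/95


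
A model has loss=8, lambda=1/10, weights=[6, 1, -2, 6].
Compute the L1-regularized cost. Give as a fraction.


L1 norm = sum(|w|) = 15. J = 8 + 1/10 * 15 = 19/2.

19/2


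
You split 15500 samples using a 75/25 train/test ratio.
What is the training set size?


Test set = 15500 * 25% = 3875. Training set = 15500 - 3875 = 11625.

11625


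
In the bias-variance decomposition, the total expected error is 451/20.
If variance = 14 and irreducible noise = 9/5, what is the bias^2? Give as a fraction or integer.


Total error = bias^2 + variance + irreducible noise. So bias^2 = 451/20 - 14 - 9/5 = 27/4.

27/4


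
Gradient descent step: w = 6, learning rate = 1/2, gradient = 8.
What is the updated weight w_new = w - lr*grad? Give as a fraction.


w_new = 6 - 1/2 * 8 = 6 - 4 = 2.

2


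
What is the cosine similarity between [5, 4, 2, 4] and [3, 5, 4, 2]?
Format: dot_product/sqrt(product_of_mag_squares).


dot = 51. |a|^2 = 61, |b|^2 = 54. cos = 51/sqrt(3294).

51/sqrt(3294)


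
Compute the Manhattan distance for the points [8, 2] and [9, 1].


d = sum of absolute differences: |8-9|=1 + |2-1|=1 = 2.

2


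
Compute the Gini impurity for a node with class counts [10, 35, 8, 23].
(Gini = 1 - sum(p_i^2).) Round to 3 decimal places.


Total = 76. Proportions: 10/76, 35/76, 8/76, 23/76. sum(p_i^2) = 0.3321. Gini = 1 - 0.3321 = 0.6679, which rounds to 0.668.

0.668


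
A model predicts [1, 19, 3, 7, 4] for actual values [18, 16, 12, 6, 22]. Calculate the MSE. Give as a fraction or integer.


MSE = (1/5) * ((18-1)^2=289 + (16-19)^2=9 + (12-3)^2=81 + (6-7)^2=1 + (22-4)^2=324). Sum = 704. MSE = 704/5.

704/5


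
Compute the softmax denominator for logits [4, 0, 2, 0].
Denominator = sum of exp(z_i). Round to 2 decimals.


Denom = e^4=54.5982 + e^0=1.0000 + e^2=7.3891 + e^0=1.0000. Sum = 63.9873, which rounds to 63.99.

63.99


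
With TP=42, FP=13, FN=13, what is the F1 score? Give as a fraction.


Precision = 42/55 = 42/55. Recall = 42/55 = 42/55. F1 = 2*P*R/(P+R) = 42/55.

42/55


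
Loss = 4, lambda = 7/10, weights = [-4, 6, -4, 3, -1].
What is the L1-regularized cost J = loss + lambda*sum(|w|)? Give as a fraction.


L1 norm = sum(|w|) = 18. J = 4 + 7/10 * 18 = 83/5.

83/5


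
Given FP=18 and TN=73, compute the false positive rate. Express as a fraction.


FPR = FP / (FP + TN) = 18 / 91 = 18/91.

18/91


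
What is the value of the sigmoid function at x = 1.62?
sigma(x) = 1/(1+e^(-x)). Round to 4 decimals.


sigma(1.62) = 1/(1+e^(-1.62)) = 1/(1+0.197899) = 1/1.197899 = 0.8348.

0.8348


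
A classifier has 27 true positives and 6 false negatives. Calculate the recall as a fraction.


Recall = TP / (TP + FN) = 27 / 33 = 9/11.

9/11


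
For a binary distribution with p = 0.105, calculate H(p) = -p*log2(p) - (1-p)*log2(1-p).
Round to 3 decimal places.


H = -0.105*log2(0.105) - 0.895*log2(0.895) = 0.485.

0.485


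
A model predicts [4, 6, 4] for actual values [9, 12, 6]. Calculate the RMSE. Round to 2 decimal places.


MSE = 21.6667. RMSE = sqrt(21.6667) = 4.65.

4.65


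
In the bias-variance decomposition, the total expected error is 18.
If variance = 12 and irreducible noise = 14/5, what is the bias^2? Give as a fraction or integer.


Total error = bias^2 + variance + irreducible noise. So bias^2 = 18 - 12 - 14/5 = 16/5.

16/5


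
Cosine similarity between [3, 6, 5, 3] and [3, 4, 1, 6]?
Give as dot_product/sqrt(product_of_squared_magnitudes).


dot = 56. |a|^2 = 79, |b|^2 = 62. cos = 56/sqrt(4898).

56/sqrt(4898)


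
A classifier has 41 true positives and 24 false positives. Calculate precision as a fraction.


Precision = TP / (TP + FP) = 41 / 65 = 41/65.

41/65


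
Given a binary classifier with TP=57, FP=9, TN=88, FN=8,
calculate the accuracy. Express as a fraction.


Accuracy = (TP + TN) / (TP + TN + FP + FN) = (57 + 88) / 162 = 145/162.

145/162


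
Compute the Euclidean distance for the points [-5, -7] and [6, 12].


d = sqrt(sum of squared differences). (-5-6)^2=121, (-7-12)^2=361. Sum = 482.

sqrt(482)


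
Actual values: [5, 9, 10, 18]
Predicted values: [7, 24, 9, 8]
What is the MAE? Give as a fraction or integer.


MAE = (1/4) * (|5-7|=2 + |9-24|=15 + |10-9|=1 + |18-8|=10). Sum = 28. MAE = 7.

7


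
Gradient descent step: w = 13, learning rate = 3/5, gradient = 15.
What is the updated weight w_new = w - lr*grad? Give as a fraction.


w_new = 13 - 3/5 * 15 = 13 - 9 = 4.

4


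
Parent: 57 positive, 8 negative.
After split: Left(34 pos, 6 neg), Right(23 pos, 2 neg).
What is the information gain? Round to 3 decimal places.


H(parent) = 0.5381. H(left) = 0.6098, H(right) = 0.4022. Weighted = (40/65)*0.6098 + (25/65)*0.4022 = 0.5300. IG = 0.5381 - 0.5300 = 0.0081, which rounds to 0.008.

0.008


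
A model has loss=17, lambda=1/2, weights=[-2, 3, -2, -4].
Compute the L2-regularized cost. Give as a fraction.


L2 sq norm = sum(w^2) = 33. J = 17 + 1/2 * 33 = 67/2.

67/2


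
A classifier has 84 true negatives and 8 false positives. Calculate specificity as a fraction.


Specificity = TN / (TN + FP) = 84 / 92 = 21/23.

21/23


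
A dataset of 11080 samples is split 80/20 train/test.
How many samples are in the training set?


Test set = 11080 * 20% = 2216. Training set = 11080 - 2216 = 8864.

8864


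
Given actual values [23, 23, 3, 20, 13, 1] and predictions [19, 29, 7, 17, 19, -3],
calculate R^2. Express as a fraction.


Mean(y) = 83/6. SS_res = 129. SS_tot = 2933/6. R^2 = 1 - 129/(2933/6) = 2159/2933.

2159/2933


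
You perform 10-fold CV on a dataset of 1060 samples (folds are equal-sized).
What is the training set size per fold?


Each validation fold has 1060/10 = 106 samples. Training set = 1060 - 106 = 954.

954


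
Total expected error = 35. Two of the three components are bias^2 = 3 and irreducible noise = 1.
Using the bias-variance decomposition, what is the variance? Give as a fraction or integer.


Total error = bias^2 + variance + irreducible noise. So variance = 35 - 3 - 1 = 31.

31


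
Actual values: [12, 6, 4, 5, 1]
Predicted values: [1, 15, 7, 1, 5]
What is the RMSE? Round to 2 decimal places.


MSE = 48.6000. RMSE = sqrt(48.6000) = 6.97.

6.97


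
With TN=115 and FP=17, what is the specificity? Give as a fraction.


Specificity = TN / (TN + FP) = 115 / 132 = 115/132.

115/132


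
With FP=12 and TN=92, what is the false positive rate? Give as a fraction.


FPR = FP / (FP + TN) = 12 / 104 = 3/26.

3/26


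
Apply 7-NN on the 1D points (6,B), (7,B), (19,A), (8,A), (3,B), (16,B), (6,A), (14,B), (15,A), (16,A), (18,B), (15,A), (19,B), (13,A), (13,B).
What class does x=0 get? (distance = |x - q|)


Distances: |6-0|=6, |7-0|=7, |19-0|=19, |8-0|=8, |3-0|=3, |16-0|=16, |6-0|=6, |14-0|=14, |15-0|=15, |16-0|=16, |18-0|=18, |15-0|=15, |19-0|=19, |13-0|=13, |13-0|=13. 7 nearest: (3,B), (6,A), (6,B), (7,B), (8,A), (13,A), (13,B). Counts: {'B': 4, 'A': 3}. Majority class: B.

B


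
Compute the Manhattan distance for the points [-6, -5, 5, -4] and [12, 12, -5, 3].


d = sum of absolute differences: |-6-12|=18 + |-5-12|=17 + |5--5|=10 + |-4-3|=7 = 52.

52


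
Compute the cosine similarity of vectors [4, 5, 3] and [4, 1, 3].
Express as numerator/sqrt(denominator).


dot = 30. |a|^2 = 50, |b|^2 = 26. cos = 30/sqrt(1300).

30/sqrt(1300)


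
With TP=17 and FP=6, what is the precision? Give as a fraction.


Precision = TP / (TP + FP) = 17 / 23 = 17/23.

17/23


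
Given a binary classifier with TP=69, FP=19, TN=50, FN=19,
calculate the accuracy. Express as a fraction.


Accuracy = (TP + TN) / (TP + TN + FP + FN) = (69 + 50) / 157 = 119/157.

119/157


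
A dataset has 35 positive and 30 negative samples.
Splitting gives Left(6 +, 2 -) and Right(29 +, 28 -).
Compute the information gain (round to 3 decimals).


H(parent) = 0.9957. H(left) = 0.8113, H(right) = 0.9998. Weighted = (8/65)*0.8113 + (57/65)*0.9998 = 0.9766. IG = 0.9957 - 0.9766 = 0.0191, which rounds to 0.019.

0.019


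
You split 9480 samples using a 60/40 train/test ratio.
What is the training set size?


Test set = 9480 * 40% = 3792. Training set = 9480 - 3792 = 5688.

5688


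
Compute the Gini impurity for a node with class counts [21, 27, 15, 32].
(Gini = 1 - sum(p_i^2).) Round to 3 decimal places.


Total = 95. Proportions: 21/95, 27/95, 15/95, 32/95. sum(p_i^2) = 0.2680. Gini = 1 - 0.2680 = 0.7320, which rounds to 0.732.

0.732


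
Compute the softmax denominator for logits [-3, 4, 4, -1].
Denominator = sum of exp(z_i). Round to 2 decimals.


Denom = e^-3=0.0498 + e^4=54.5982 + e^4=54.5982 + e^-1=0.3679. Sum = 109.6141, which rounds to 109.61.

109.61


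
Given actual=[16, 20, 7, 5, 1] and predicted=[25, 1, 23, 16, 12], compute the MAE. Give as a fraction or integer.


MAE = (1/5) * (|16-25|=9 + |20-1|=19 + |7-23|=16 + |5-16|=11 + |1-12|=11). Sum = 66. MAE = 66/5.

66/5


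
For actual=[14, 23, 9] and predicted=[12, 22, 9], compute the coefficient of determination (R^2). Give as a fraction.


Mean(y) = 46/3. SS_res = 5. SS_tot = 302/3. R^2 = 1 - 5/(302/3) = 287/302.

287/302


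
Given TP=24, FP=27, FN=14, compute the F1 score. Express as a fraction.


Precision = 24/51 = 8/17. Recall = 24/38 = 12/19. F1 = 2*P*R/(P+R) = 48/89.

48/89


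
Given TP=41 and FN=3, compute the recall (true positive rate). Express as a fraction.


Recall = TP / (TP + FN) = 41 / 44 = 41/44.

41/44


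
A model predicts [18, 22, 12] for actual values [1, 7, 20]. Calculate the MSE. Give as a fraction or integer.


MSE = (1/3) * ((1-18)^2=289 + (7-22)^2=225 + (20-12)^2=64). Sum = 578. MSE = 578/3.

578/3


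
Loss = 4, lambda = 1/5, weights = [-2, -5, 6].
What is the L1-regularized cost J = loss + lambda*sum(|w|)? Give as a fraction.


L1 norm = sum(|w|) = 13. J = 4 + 1/5 * 13 = 33/5.

33/5


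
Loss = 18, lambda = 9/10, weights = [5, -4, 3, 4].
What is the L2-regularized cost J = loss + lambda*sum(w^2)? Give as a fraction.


L2 sq norm = sum(w^2) = 66. J = 18 + 9/10 * 66 = 387/5.

387/5


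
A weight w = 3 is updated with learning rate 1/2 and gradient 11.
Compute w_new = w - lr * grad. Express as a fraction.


w_new = 3 - 1/2 * 11 = 3 - 11/2 = -5/2.

-5/2


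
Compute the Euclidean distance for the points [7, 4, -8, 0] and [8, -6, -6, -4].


d = sqrt(sum of squared differences). (7-8)^2=1, (4--6)^2=100, (-8--6)^2=4, (0--4)^2=16. Sum = 121.

11


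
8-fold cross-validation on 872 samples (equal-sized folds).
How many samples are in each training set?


Each validation fold has 872/8 = 109 samples. Training set = 872 - 109 = 763.

763


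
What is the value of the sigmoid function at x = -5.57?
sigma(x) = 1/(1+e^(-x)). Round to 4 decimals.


sigma(-5.57) = 1/(1+e^(5.57)) = 1/(1+262.434099) = 1/263.434099 = 0.0038.

0.0038


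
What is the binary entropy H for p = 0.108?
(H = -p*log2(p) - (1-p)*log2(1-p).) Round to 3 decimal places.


H = -0.108*log2(0.108) - 0.892*log2(0.892) = 0.494.

0.494


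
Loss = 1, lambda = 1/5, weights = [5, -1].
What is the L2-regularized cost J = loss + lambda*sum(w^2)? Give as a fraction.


L2 sq norm = sum(w^2) = 26. J = 1 + 1/5 * 26 = 31/5.

31/5


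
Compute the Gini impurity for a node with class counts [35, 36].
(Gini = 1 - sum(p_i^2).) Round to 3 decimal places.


Total = 71. Proportions: 35/71, 36/71. sum(p_i^2) = 0.5001. Gini = 1 - 0.5001 = 0.4999, which rounds to 0.500.

0.500


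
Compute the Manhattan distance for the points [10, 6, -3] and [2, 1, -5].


d = sum of absolute differences: |10-2|=8 + |6-1|=5 + |-3--5|=2 = 15.

15


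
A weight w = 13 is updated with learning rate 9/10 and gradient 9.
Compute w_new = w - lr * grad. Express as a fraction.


w_new = 13 - 9/10 * 9 = 13 - 81/10 = 49/10.

49/10


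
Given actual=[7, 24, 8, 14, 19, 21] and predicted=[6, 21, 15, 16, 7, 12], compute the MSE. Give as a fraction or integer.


MSE = (1/6) * ((7-6)^2=1 + (24-21)^2=9 + (8-15)^2=49 + (14-16)^2=4 + (19-7)^2=144 + (21-12)^2=81). Sum = 288. MSE = 48.

48


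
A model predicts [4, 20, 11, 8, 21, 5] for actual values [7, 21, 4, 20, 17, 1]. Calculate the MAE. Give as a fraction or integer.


MAE = (1/6) * (|7-4|=3 + |21-20|=1 + |4-11|=7 + |20-8|=12 + |17-21|=4 + |1-5|=4). Sum = 31. MAE = 31/6.

31/6


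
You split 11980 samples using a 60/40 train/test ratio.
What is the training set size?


Test set = 11980 * 40% = 4792. Training set = 11980 - 4792 = 7188.

7188


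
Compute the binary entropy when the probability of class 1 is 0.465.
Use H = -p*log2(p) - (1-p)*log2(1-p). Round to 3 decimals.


H = -0.465*log2(0.465) - 0.535*log2(0.535) = 0.996.

0.996


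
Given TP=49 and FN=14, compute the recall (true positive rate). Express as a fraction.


Recall = TP / (TP + FN) = 49 / 63 = 7/9.

7/9


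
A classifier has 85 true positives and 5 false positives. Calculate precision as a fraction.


Precision = TP / (TP + FP) = 85 / 90 = 17/18.

17/18


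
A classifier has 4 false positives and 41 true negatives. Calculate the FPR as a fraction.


FPR = FP / (FP + TN) = 4 / 45 = 4/45.

4/45


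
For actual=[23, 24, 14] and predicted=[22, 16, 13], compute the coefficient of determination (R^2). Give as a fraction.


Mean(y) = 61/3. SS_res = 66. SS_tot = 182/3. R^2 = 1 - 66/(182/3) = -8/91.

-8/91


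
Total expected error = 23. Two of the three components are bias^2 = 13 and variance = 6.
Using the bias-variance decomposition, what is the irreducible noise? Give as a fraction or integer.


Total error = bias^2 + variance + irreducible noise. So irreducible noise = 23 - 13 - 6 = 4.

4


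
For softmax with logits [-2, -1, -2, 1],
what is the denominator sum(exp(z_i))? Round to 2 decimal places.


Denom = e^-2=0.1353 + e^-1=0.3679 + e^-2=0.1353 + e^1=2.7183. Sum = 3.3568, which rounds to 3.36.

3.36


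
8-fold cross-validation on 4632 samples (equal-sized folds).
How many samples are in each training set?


Each validation fold has 4632/8 = 579 samples. Training set = 4632 - 579 = 4053.

4053


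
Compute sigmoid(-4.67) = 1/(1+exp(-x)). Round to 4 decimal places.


sigma(-4.67) = 1/(1+e^(4.67)) = 1/(1+106.697742) = 1/107.697742 = 0.0093.

0.0093


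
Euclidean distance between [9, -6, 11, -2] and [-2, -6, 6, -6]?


d = sqrt(sum of squared differences). (9--2)^2=121, (-6--6)^2=0, (11-6)^2=25, (-2--6)^2=16. Sum = 162.

sqrt(162)


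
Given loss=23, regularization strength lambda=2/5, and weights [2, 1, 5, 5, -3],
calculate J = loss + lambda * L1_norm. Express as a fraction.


L1 norm = sum(|w|) = 16. J = 23 + 2/5 * 16 = 147/5.

147/5


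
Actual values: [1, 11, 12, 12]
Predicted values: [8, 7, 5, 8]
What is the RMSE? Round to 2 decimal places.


MSE = 32.5000. RMSE = sqrt(32.5000) = 5.70.

5.70


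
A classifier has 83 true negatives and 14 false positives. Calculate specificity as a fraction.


Specificity = TN / (TN + FP) = 83 / 97 = 83/97.

83/97


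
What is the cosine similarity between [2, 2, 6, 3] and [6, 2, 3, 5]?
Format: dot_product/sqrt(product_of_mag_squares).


dot = 49. |a|^2 = 53, |b|^2 = 74. cos = 49/sqrt(3922).

49/sqrt(3922)


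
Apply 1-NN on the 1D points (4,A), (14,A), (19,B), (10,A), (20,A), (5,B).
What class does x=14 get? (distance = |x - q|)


Distances: |4-14|=10, |14-14|=0, |19-14|=5, |10-14|=4, |20-14|=6, |5-14|=9. 1 nearest: (14,A). Counts: {'A': 1}. Majority class: A.

A


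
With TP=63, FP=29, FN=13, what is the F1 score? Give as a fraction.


Precision = 63/92 = 63/92. Recall = 63/76 = 63/76. F1 = 2*P*R/(P+R) = 3/4.

3/4


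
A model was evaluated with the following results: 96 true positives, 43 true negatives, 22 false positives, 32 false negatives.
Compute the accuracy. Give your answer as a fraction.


Accuracy = (TP + TN) / (TP + TN + FP + FN) = (96 + 43) / 193 = 139/193.

139/193


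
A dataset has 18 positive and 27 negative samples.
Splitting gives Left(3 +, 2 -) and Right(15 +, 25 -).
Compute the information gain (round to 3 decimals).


H(parent) = 0.9710. H(left) = 0.9710, H(right) = 0.9544. Weighted = (5/45)*0.9710 + (40/45)*0.9544 = 0.9562. IG = 0.9710 - 0.9562 = 0.0148, which rounds to 0.015.

0.015


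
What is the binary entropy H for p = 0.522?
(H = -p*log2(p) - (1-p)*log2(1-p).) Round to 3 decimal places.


H = -0.522*log2(0.522) - 0.478*log2(0.478) = 0.999.

0.999


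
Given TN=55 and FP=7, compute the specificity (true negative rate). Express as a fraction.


Specificity = TN / (TN + FP) = 55 / 62 = 55/62.

55/62


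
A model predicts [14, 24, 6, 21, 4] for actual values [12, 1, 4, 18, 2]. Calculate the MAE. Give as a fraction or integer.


MAE = (1/5) * (|12-14|=2 + |1-24|=23 + |4-6|=2 + |18-21|=3 + |2-4|=2). Sum = 32. MAE = 32/5.

32/5


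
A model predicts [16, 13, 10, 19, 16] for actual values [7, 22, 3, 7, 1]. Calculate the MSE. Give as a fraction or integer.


MSE = (1/5) * ((7-16)^2=81 + (22-13)^2=81 + (3-10)^2=49 + (7-19)^2=144 + (1-16)^2=225). Sum = 580. MSE = 116.

116


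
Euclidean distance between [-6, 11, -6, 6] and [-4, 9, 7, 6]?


d = sqrt(sum of squared differences). (-6--4)^2=4, (11-9)^2=4, (-6-7)^2=169, (6-6)^2=0. Sum = 177.

sqrt(177)


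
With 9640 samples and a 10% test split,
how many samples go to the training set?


Test set = 9640 * 10% = 964. Training set = 9640 - 964 = 8676.

8676


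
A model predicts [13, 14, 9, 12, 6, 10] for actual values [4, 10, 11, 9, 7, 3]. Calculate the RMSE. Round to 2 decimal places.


MSE = 26.6667. RMSE = sqrt(26.6667) = 5.16.

5.16


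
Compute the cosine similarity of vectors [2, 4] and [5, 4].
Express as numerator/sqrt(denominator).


dot = 26. |a|^2 = 20, |b|^2 = 41. cos = 26/sqrt(820).

26/sqrt(820)


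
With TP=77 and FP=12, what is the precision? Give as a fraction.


Precision = TP / (TP + FP) = 77 / 89 = 77/89.

77/89


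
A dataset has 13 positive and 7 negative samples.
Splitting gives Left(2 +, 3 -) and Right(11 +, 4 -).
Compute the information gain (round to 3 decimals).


H(parent) = 0.9341. H(left) = 0.9710, H(right) = 0.8366. Weighted = (5/20)*0.9710 + (15/20)*0.8366 = 0.8702. IG = 0.9341 - 0.8702 = 0.0639, which rounds to 0.064.

0.064


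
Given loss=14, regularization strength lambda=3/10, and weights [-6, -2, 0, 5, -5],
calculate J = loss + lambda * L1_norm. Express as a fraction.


L1 norm = sum(|w|) = 18. J = 14 + 3/10 * 18 = 97/5.

97/5


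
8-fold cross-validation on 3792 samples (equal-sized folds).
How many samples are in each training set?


Each validation fold has 3792/8 = 474 samples. Training set = 3792 - 474 = 3318.

3318


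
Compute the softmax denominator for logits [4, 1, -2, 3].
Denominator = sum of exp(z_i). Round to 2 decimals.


Denom = e^4=54.5982 + e^1=2.7183 + e^-2=0.1353 + e^3=20.0855. Sum = 77.5373, which rounds to 77.54.

77.54


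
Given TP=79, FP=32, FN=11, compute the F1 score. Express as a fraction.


Precision = 79/111 = 79/111. Recall = 79/90 = 79/90. F1 = 2*P*R/(P+R) = 158/201.

158/201


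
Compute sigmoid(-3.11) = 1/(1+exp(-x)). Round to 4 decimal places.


sigma(-3.11) = 1/(1+e^(3.11)) = 1/(1+22.421044) = 1/23.421044 = 0.0427.

0.0427


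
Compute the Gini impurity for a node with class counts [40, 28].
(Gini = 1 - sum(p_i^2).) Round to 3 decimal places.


Total = 68. Proportions: 40/68, 28/68. sum(p_i^2) = 0.5156. Gini = 1 - 0.5156 = 0.4844, which rounds to 0.484.

0.484


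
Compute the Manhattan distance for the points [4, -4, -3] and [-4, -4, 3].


d = sum of absolute differences: |4--4|=8 + |-4--4|=0 + |-3-3|=6 = 14.

14


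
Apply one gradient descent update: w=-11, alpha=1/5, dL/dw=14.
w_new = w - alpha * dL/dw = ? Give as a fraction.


w_new = -11 - 1/5 * 14 = -11 - 14/5 = -69/5.

-69/5


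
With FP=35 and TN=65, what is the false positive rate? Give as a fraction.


FPR = FP / (FP + TN) = 35 / 100 = 7/20.

7/20


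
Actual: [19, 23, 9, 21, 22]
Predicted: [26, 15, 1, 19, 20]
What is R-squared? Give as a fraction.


Mean(y) = 94/5. SS_res = 185. SS_tot = 644/5. R^2 = 1 - 185/(644/5) = -281/644.

-281/644


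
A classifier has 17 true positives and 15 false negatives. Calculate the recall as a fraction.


Recall = TP / (TP + FN) = 17 / 32 = 17/32.

17/32


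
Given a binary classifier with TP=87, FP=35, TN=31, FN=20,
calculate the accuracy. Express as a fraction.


Accuracy = (TP + TN) / (TP + TN + FP + FN) = (87 + 31) / 173 = 118/173.

118/173


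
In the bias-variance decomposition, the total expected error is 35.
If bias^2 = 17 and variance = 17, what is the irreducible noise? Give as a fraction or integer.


Total error = bias^2 + variance + irreducible noise. So irreducible noise = 35 - 17 - 17 = 1.

1


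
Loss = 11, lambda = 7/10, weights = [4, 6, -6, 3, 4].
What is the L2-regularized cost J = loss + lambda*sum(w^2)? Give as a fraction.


L2 sq norm = sum(w^2) = 113. J = 11 + 7/10 * 113 = 901/10.

901/10


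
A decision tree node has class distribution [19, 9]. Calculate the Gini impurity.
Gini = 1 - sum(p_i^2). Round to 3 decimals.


Total = 28. Proportions: 19/28, 9/28. sum(p_i^2) = 0.5638. Gini = 1 - 0.5638 = 0.4362, which rounds to 0.436.

0.436


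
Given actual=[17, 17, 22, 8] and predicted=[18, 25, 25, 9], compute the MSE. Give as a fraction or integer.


MSE = (1/4) * ((17-18)^2=1 + (17-25)^2=64 + (22-25)^2=9 + (8-9)^2=1). Sum = 75. MSE = 75/4.

75/4


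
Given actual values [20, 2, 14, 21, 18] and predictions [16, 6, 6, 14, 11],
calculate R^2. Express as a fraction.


Mean(y) = 15. SS_res = 194. SS_tot = 240. R^2 = 1 - 194/(240) = 23/120.

23/120


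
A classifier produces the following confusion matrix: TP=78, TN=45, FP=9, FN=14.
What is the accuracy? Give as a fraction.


Accuracy = (TP + TN) / (TP + TN + FP + FN) = (78 + 45) / 146 = 123/146.

123/146


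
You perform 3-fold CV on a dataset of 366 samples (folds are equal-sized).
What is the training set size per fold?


Each validation fold has 366/3 = 122 samples. Training set = 366 - 122 = 244.

244


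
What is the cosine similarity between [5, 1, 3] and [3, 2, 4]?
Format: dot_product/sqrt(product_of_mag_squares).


dot = 29. |a|^2 = 35, |b|^2 = 29. cos = 29/sqrt(1015).

29/sqrt(1015)


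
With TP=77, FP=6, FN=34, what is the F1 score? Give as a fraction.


Precision = 77/83 = 77/83. Recall = 77/111 = 77/111. F1 = 2*P*R/(P+R) = 77/97.

77/97


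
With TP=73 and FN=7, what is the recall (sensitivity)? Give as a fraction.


Recall = TP / (TP + FN) = 73 / 80 = 73/80.

73/80


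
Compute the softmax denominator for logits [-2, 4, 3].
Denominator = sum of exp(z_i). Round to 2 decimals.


Denom = e^-2=0.1353 + e^4=54.5982 + e^3=20.0855. Sum = 74.8190, which rounds to 74.82.

74.82


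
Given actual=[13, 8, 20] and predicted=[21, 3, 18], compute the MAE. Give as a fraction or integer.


MAE = (1/3) * (|13-21|=8 + |8-3|=5 + |20-18|=2). Sum = 15. MAE = 5.

5


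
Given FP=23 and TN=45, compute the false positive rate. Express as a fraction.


FPR = FP / (FP + TN) = 23 / 68 = 23/68.

23/68


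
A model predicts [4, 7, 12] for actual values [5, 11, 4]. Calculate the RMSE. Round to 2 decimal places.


MSE = 27.0000. RMSE = sqrt(27.0000) = 5.20.

5.20


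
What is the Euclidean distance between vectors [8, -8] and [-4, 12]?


d = sqrt(sum of squared differences). (8--4)^2=144, (-8-12)^2=400. Sum = 544.

sqrt(544)


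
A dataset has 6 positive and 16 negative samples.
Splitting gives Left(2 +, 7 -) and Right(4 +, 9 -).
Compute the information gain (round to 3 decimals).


H(parent) = 0.8454. H(left) = 0.7642, H(right) = 0.8905. Weighted = (9/22)*0.7642 + (13/22)*0.8905 = 0.8388. IG = 0.8454 - 0.8388 = 0.0066, which rounds to 0.007.

0.007


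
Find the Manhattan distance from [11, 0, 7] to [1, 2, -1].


d = sum of absolute differences: |11-1|=10 + |0-2|=2 + |7--1|=8 = 20.

20


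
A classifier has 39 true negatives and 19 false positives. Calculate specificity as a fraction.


Specificity = TN / (TN + FP) = 39 / 58 = 39/58.

39/58


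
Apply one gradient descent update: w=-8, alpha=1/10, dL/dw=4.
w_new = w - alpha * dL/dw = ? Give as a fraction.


w_new = -8 - 1/10 * 4 = -8 - 2/5 = -42/5.

-42/5


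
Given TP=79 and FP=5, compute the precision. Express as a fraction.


Precision = TP / (TP + FP) = 79 / 84 = 79/84.

79/84


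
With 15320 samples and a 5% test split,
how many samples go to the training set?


Test set = 15320 * 5% = 766. Training set = 15320 - 766 = 14554.

14554


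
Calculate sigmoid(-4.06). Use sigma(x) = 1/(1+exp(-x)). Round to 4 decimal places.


sigma(-4.06) = 1/(1+e^(4.06)) = 1/(1+57.974311) = 1/58.974311 = 0.0170.

0.0170


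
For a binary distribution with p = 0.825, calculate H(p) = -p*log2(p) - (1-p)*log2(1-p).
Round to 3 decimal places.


H = -0.825*log2(0.825) - 0.175*log2(0.175) = 0.669.

0.669


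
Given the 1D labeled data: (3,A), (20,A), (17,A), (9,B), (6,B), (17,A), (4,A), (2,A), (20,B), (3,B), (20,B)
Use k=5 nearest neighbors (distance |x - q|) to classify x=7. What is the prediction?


Distances: |3-7|=4, |20-7|=13, |17-7|=10, |9-7|=2, |6-7|=1, |17-7|=10, |4-7|=3, |2-7|=5, |20-7|=13, |3-7|=4, |20-7|=13. 5 nearest: (6,B), (9,B), (4,A), (3,A), (3,B). Counts: {'B': 3, 'A': 2}. Majority class: B.

B


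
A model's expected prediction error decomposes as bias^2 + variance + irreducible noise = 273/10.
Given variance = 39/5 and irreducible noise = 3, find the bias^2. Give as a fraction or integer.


Total error = bias^2 + variance + irreducible noise. So bias^2 = 273/10 - 39/5 - 3 = 33/2.

33/2


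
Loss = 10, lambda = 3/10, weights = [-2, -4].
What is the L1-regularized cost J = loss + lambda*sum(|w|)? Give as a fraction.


L1 norm = sum(|w|) = 6. J = 10 + 3/10 * 6 = 59/5.

59/5


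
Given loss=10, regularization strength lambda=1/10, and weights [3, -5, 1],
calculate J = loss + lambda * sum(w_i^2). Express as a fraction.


L2 sq norm = sum(w^2) = 35. J = 10 + 1/10 * 35 = 27/2.

27/2


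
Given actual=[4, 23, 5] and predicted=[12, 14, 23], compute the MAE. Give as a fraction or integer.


MAE = (1/3) * (|4-12|=8 + |23-14|=9 + |5-23|=18). Sum = 35. MAE = 35/3.

35/3


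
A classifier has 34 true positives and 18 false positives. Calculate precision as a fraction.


Precision = TP / (TP + FP) = 34 / 52 = 17/26.

17/26


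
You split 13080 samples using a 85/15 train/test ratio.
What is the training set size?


Test set = 13080 * 15% = 1962. Training set = 13080 - 1962 = 11118.

11118


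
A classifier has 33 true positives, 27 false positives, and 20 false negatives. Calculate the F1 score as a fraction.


Precision = 33/60 = 11/20. Recall = 33/53 = 33/53. F1 = 2*P*R/(P+R) = 66/113.

66/113


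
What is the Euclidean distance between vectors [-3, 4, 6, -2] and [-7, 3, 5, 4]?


d = sqrt(sum of squared differences). (-3--7)^2=16, (4-3)^2=1, (6-5)^2=1, (-2-4)^2=36. Sum = 54.

sqrt(54)


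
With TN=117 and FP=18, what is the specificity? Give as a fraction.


Specificity = TN / (TN + FP) = 117 / 135 = 13/15.

13/15


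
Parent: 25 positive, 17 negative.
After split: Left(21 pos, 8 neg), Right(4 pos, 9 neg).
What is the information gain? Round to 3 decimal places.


H(parent) = 0.9737. H(left) = 0.8498, H(right) = 0.8905. Weighted = (29/42)*0.8498 + (13/42)*0.8905 = 0.8624. IG = 0.9737 - 0.8624 = 0.1113, which rounds to 0.111.

0.111


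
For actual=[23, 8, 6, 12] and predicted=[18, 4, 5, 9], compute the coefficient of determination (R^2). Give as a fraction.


Mean(y) = 49/4. SS_res = 51. SS_tot = 691/4. R^2 = 1 - 51/(691/4) = 487/691.

487/691


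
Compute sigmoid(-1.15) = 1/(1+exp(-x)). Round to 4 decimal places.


sigma(-1.15) = 1/(1+e^(1.15)) = 1/(1+3.158193) = 1/4.158193 = 0.2405.

0.2405


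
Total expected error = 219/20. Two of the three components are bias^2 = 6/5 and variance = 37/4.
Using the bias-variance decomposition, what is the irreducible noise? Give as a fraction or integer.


Total error = bias^2 + variance + irreducible noise. So irreducible noise = 219/20 - 6/5 - 37/4 = 1/2.

1/2


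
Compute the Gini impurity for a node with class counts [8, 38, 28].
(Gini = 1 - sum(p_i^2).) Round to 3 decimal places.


Total = 74. Proportions: 8/74, 38/74, 28/74. sum(p_i^2) = 0.4186. Gini = 1 - 0.4186 = 0.5814, which rounds to 0.581.

0.581


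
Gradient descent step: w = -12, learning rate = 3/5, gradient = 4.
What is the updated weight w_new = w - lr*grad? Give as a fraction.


w_new = -12 - 3/5 * 4 = -12 - 12/5 = -72/5.

-72/5


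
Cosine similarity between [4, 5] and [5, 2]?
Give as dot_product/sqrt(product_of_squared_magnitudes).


dot = 30. |a|^2 = 41, |b|^2 = 29. cos = 30/sqrt(1189).

30/sqrt(1189)


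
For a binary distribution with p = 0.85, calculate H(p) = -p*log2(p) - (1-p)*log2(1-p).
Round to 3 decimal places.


H = -0.85*log2(0.85) - 0.15*log2(0.15) = 0.610.

0.610


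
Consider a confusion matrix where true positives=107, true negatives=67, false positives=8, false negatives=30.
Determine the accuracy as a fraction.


Accuracy = (TP + TN) / (TP + TN + FP + FN) = (107 + 67) / 212 = 87/106.

87/106


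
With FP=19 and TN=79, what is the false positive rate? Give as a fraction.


FPR = FP / (FP + TN) = 19 / 98 = 19/98.

19/98


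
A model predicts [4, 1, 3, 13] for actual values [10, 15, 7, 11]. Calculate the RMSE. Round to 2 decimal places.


MSE = 63.0000. RMSE = sqrt(63.0000) = 7.94.

7.94


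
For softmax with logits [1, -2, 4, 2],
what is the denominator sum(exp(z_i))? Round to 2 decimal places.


Denom = e^1=2.7183 + e^-2=0.1353 + e^4=54.5982 + e^2=7.3891. Sum = 64.8409, which rounds to 64.84.

64.84


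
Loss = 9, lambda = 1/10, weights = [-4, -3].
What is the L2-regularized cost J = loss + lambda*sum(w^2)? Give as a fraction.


L2 sq norm = sum(w^2) = 25. J = 9 + 1/10 * 25 = 23/2.

23/2


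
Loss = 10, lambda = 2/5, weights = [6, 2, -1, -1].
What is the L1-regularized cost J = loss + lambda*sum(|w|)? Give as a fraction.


L1 norm = sum(|w|) = 10. J = 10 + 2/5 * 10 = 14.

14


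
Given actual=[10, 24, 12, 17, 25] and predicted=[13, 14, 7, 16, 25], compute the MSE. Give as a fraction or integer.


MSE = (1/5) * ((10-13)^2=9 + (24-14)^2=100 + (12-7)^2=25 + (17-16)^2=1 + (25-25)^2=0). Sum = 135. MSE = 27.

27


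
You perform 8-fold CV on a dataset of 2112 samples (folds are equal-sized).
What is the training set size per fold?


Each validation fold has 2112/8 = 264 samples. Training set = 2112 - 264 = 1848.

1848


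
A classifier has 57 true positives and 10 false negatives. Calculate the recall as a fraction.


Recall = TP / (TP + FN) = 57 / 67 = 57/67.

57/67


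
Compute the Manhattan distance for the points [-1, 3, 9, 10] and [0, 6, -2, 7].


d = sum of absolute differences: |-1-0|=1 + |3-6|=3 + |9--2|=11 + |10-7|=3 = 18.

18


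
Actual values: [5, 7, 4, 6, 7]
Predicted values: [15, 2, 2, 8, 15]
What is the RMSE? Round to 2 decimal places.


MSE = 39.4000. RMSE = sqrt(39.4000) = 6.28.

6.28


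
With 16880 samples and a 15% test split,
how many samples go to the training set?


Test set = 16880 * 15% = 2532. Training set = 16880 - 2532 = 14348.

14348


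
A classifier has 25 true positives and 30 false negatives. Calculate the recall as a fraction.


Recall = TP / (TP + FN) = 25 / 55 = 5/11.

5/11


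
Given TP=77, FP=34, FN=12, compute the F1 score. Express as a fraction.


Precision = 77/111 = 77/111. Recall = 77/89 = 77/89. F1 = 2*P*R/(P+R) = 77/100.

77/100


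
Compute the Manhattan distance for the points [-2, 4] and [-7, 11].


d = sum of absolute differences: |-2--7|=5 + |4-11|=7 = 12.

12


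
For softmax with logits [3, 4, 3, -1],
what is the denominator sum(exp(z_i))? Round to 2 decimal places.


Denom = e^3=20.0855 + e^4=54.5982 + e^3=20.0855 + e^-1=0.3679. Sum = 95.1371, which rounds to 95.14.

95.14


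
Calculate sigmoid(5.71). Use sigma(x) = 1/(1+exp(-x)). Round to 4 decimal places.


sigma(5.71) = 1/(1+e^(-5.71)) = 1/(1+0.003313) = 1/1.003313 = 0.9967.

0.9967


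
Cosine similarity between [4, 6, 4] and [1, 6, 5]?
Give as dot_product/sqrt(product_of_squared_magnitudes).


dot = 60. |a|^2 = 68, |b|^2 = 62. cos = 60/sqrt(4216).

60/sqrt(4216)


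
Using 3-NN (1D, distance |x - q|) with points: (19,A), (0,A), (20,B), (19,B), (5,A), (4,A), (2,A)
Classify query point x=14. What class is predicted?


Distances: |19-14|=5, |0-14|=14, |20-14|=6, |19-14|=5, |5-14|=9, |4-14|=10, |2-14|=12. 3 nearest: (19,A), (19,B), (20,B). Counts: {'A': 1, 'B': 2}. Majority class: B.

B


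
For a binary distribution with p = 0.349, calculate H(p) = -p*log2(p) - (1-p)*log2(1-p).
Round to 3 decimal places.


H = -0.349*log2(0.349) - 0.651*log2(0.651) = 0.933.

0.933


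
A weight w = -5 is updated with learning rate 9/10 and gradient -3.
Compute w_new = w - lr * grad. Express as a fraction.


w_new = -5 - 9/10 * -3 = -5 - -27/10 = -23/10.

-23/10
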